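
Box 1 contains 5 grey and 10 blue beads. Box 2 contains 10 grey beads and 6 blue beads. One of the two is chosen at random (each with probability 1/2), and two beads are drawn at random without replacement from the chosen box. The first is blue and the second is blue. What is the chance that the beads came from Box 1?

P(E | Box 1) = 3/7; P(E | Box 2) = 1/8.
P(E) = 1/2·3/7 + 1/2·1/8 = 31/112.
By Bayes' rule, P(Box 1 | E) = 3/14 / 31/112 = 24/31 ≈ 0.7742.

24/31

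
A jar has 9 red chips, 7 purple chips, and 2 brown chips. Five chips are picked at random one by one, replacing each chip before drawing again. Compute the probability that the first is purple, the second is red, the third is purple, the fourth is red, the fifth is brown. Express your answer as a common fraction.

49/11664

Multiply the conditional probability of each draw in order, with replacement (the composition resets each draw).
P = (7/18) · (9/18) · (7/18) · (9/18) · (2/18) = 49/11664 ≈ 0.0042.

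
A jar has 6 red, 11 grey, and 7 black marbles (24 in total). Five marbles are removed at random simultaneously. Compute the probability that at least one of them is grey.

1249/1288

Use the complement: P(at least one grey) = 1 − P(no grey).
P(none) = C(13,5)/C(24,5) = 1287/42504.
So P = 1 − 1287/42504 = 1249/1288 ≈ 0.9697.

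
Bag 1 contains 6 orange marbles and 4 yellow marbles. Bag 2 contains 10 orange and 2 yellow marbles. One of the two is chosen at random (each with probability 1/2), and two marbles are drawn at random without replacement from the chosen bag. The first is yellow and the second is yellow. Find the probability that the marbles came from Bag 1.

44/49

P(E | Bag 1) = 2/15; P(E | Bag 2) = 1/66.
P(E) = 1/2·2/15 + 1/2·1/66 = 49/660.
By Bayes' rule, P(Bag 1 | E) = 1/15 / 49/660 = 44/49 ≈ 0.8980.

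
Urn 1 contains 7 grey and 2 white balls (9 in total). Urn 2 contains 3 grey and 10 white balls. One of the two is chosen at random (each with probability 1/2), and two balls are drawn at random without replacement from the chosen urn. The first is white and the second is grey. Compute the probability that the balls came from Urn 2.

90/181

P(E | Urn 1) = 7/36; P(E | Urn 2) = 5/26.
P(E) = 1/2·7/36 + 1/2·5/26 = 181/936.
By Bayes' rule, P(Urn 2 | E) = 5/52 / 181/936 = 90/181 ≈ 0.4972.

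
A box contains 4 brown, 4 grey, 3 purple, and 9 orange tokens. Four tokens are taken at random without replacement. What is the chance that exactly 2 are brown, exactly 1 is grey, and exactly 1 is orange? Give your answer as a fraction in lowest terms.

Unordered draws without replacement: count favorable combinations over C(20,4).
Favorable = C(4,2) · C(4,1) · C(3,0) · C(9,1) = 216; total = C(20,4) = 4845.
P = 216/4845 = 72/1615 ≈ 0.0446.

72/1615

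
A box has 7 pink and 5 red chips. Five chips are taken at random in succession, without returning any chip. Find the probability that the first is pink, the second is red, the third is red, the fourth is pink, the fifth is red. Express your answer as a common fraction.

Multiply the conditional probability of each draw in order, without replacement, so each draw removes one from its color and from the total.
P = (7/12) · (5/11) · (4/10) · (6/9) · (3/8) = 7/264 ≈ 0.0265.

7/264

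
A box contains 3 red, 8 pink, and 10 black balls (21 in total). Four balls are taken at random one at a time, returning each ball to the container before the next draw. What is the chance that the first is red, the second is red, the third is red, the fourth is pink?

8/7203

Multiply the conditional probability of each draw in order, with replacement (the composition resets each draw).
P = (3/21) · (3/21) · (3/21) · (8/21) = 8/7203 ≈ 0.0011.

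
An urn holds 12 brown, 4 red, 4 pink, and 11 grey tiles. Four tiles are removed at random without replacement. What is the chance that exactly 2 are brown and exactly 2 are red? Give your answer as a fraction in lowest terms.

396/31465

Unordered draws without replacement: count favorable combinations over C(31,4).
Favorable = C(12,2) · C(4,2) · C(4,0) · C(11,0) = 396; total = C(31,4) = 31465.
P = 396/31465 = 396/31465 ≈ 0.0126.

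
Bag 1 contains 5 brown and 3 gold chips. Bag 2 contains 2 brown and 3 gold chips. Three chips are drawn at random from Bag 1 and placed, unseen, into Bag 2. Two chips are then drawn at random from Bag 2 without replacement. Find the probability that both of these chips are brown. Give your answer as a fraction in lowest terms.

Condition on how many of the transferred chips are brown (from Bag 1: 5 brown of 8; then Bag 2 has 8 total).
  0 brown: C(5,0)C(3,3)/C(8,3) = 1/56; then P = C(2,2)/C(8,2) = 1/28
  1 brown: C(5,1)C(3,2)/C(8,3) = 15/56; then P = C(3,2)/C(8,2) = 3/28
  2 brown: C(5,2)C(3,1)/C(8,3) = 15/28; then P = C(4,2)/C(8,2) = 3/14
  3 brown: C(5,3)C(3,0)/C(8,3) = 5/28; then P = C(5,2)/C(8,2) = 5/14
P(both brown) = 163/784 ≈ 0.2079.

163/784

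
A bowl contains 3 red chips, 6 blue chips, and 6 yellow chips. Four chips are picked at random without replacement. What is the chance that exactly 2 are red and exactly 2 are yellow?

3/91

Unordered draws without replacement: count favorable combinations over C(15,4).
Favorable = C(3,2) · C(6,0) · C(6,2) = 45; total = C(15,4) = 1365.
P = 45/1365 = 3/91 ≈ 0.0330.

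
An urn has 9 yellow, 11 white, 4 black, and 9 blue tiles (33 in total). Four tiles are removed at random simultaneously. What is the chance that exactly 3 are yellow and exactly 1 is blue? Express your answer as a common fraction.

63/3410

Unordered draws without replacement: count favorable combinations over C(33,4).
Favorable = C(9,3) · C(11,0) · C(4,0) · C(9,1) = 756; total = C(33,4) = 40920.
P = 756/40920 = 63/3410 ≈ 0.0185.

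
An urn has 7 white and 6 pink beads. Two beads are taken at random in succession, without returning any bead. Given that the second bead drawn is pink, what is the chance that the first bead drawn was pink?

5/12

P(first=pink and the second bead drawn is pink) = (6/13)·(5/12) = 5/26.
P(the second bead drawn is pink) = Σ over first color = 7/26 + 5/26 = 6/13.
By Bayes, P(first=pink | the second bead drawn is pink) = 5/26 / 6/13 = 5/12 ≈ 0.4167.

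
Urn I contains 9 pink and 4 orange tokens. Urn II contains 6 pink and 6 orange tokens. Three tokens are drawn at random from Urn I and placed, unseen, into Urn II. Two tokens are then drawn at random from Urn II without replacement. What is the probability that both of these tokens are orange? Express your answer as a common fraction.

18/91

Condition on how many of the transferred tokens are orange (from Urn I: 4 orange of 13; then Urn II has 15 total).
  0 orange: C(4,0)C(9,3)/C(13,3) = 42/143; then P = C(6,2)/C(15,2) = 1/7
  1 orange: C(4,1)C(9,2)/C(13,3) = 72/143; then P = C(7,2)/C(15,2) = 1/5
  2 orange: C(4,2)C(9,1)/C(13,3) = 27/143; then P = C(8,2)/C(15,2) = 4/15
  3 orange: C(4,3)C(9,0)/C(13,3) = 2/143; then P = C(9,2)/C(15,2) = 12/35
P(both orange) = 18/91 ≈ 0.1978.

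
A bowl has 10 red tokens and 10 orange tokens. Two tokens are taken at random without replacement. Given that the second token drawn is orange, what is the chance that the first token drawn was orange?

P(first=orange and the second token drawn is orange) = (10/20)·(9/19) = 9/38.
P(the second token drawn is orange) = Σ over first color = 5/19 + 9/38 = 1/2.
By Bayes, P(first=orange | the second token drawn is orange) = 9/38 / 1/2 = 9/19 ≈ 0.4737.

9/19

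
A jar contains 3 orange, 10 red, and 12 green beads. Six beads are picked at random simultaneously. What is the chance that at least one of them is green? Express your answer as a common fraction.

Use the complement: P(at least one green) = 1 − P(no green).
P(none) = C(13,6)/C(25,6) = 1716/177100.
So P = 1 − 1716/177100 = 3986/4025 ≈ 0.9903.

3986/4025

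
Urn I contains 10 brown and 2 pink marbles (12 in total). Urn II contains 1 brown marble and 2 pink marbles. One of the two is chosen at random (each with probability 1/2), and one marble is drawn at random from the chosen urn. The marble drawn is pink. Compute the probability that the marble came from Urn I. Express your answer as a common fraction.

P(pink | Urn I) = 1/6; P(pink | Urn II) = 2/3.
P(pink) = 1/2·1/6 + 1/2·2/3 = 5/12.
By Bayes' rule, P(Urn I | pink) = 1/12 / 5/12 = 1/5 ≈ 0.2000.

1/5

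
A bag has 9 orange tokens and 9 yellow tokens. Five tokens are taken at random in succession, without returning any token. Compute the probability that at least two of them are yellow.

Sum the hypergeometric tail for j = 2,…,5 yellow tokens.
Favorable = C(9,2)·C(9,3) + C(9,3)·C(9,2) + C(9,4)·C(9,1) + C(9,5)·C(9,0) = 7308; total = C(18,5) = 8568.
P = 7308/8568 = 29/34 ≈ 0.8529.

29/34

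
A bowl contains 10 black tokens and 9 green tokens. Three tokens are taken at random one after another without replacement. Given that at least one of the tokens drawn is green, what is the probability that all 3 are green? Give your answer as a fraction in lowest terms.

28/283

P(all 3 green) = C(9,3)/C(19,3) = 28/323; P(at least one green) = 1 − C(10,3)/C(19,3) = 283/323.
Since 'all 3 green' ⊆ 'at least one green', P(all 3 | at least one) = 28/323 / 283/323 = 28/283 ≈ 0.0989.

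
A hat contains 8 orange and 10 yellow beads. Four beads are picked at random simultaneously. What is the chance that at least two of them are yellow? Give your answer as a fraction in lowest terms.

27/34

Sum the hypergeometric tail for j = 2,…,4 yellow beads.
Favorable = C(10,2)·C(8,2) + C(10,3)·C(8,1) + C(10,4)·C(8,0) = 2430; total = C(18,4) = 3060.
P = 2430/3060 = 27/34 ≈ 0.7941.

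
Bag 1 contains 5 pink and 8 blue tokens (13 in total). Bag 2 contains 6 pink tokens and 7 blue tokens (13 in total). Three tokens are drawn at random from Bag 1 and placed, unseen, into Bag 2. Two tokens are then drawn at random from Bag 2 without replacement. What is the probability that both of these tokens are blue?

7/24

Condition on how many of the transferred tokens are blue (from Bag 1: 8 blue of 13; then Bag 2 has 16 total).
  0 blue: C(8,0)C(5,3)/C(13,3) = 5/143; then P = C(7,2)/C(16,2) = 7/40
  1 blue: C(8,1)C(5,2)/C(13,3) = 40/143; then P = C(8,2)/C(16,2) = 7/30
  2 blue: C(8,2)C(5,1)/C(13,3) = 70/143; then P = C(9,2)/C(16,2) = 3/10
  3 blue: C(8,3)C(5,0)/C(13,3) = 28/143; then P = C(10,2)/C(16,2) = 3/8
P(both blue) = 7/24 ≈ 0.2917.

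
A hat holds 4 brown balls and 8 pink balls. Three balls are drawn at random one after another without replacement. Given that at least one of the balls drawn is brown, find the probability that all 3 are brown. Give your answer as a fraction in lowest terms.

1/41

P(all 3 brown) = C(4,3)/C(12,3) = 1/55; P(at least one brown) = 1 − C(8,3)/C(12,3) = 41/55.
Since 'all 3 brown' ⊆ 'at least one brown', P(all 3 | at least one) = 1/55 / 41/55 = 1/41 ≈ 0.0244.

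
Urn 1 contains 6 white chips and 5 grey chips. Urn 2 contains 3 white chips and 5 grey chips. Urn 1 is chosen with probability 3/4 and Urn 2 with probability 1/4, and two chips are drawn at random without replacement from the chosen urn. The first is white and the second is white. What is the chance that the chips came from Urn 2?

11/95

P(E | Urn 1) = 3/11; P(E | Urn 2) = 3/28.
P(E) = 3/4·3/11 + 1/4·3/28 = 285/1232.
By Bayes' rule, P(Urn 2 | E) = 3/112 / 285/1232 = 11/95 ≈ 0.1158.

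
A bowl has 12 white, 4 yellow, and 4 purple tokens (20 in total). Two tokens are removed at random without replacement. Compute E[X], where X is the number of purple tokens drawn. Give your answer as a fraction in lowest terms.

By linearity of expectation, E[X] = Σ P(draw i is purple); by symmetry each draw (even without replacement) has P(purple) = 4/20.
E[X] = 2 · 4/20 = 2/5 ≈ 0.4000.

2/5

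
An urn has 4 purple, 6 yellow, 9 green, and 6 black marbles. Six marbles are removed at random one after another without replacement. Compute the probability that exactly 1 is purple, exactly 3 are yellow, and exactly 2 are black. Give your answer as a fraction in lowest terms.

Unordered draws without replacement: count favorable combinations over C(25,6).
Favorable = C(4,1) · C(6,3) · C(9,0) · C(6,2) = 1200; total = C(25,6) = 177100.
P = 1200/177100 = 12/1771 ≈ 0.0068.

12/1771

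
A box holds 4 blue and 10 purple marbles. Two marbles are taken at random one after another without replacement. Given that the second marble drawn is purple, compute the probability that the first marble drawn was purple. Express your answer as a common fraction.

P(first=purple and the second marble drawn is purple) = (10/14)·(9/13) = 45/91.
P(the second marble drawn is purple) = Σ over first color = 20/91 + 45/91 = 5/7.
By Bayes, P(first=purple | the second marble drawn is purple) = 45/91 / 5/7 = 9/13 ≈ 0.6923.

9/13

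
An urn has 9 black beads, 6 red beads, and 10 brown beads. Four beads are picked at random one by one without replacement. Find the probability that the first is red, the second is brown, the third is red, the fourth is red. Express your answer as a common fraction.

Multiply the conditional probability of each draw in order, without replacement, so each draw removes one from its color and from the total.
P = (6/25) · (10/24) · (5/23) · (4/22) = 1/253 ≈ 0.0040.

1/253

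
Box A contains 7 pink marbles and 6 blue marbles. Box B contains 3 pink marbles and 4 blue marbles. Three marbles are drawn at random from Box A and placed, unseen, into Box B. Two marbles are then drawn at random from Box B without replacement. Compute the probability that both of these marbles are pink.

5/26

Condition on how many of the transferred marbles are pink (from Box A: 7 pink of 13; then Box B has 10 total).
  0 pink: C(7,0)C(6,3)/C(13,3) = 10/143; then P = C(3,2)/C(10,2) = 1/15
  1 pink: C(7,1)C(6,2)/C(13,3) = 105/286; then P = C(4,2)/C(10,2) = 2/15
  2 pink: C(7,2)C(6,1)/C(13,3) = 63/143; then P = C(5,2)/C(10,2) = 2/9
  3 pink: C(7,3)C(6,0)/C(13,3) = 35/286; then P = C(6,2)/C(10,2) = 1/3
P(both pink) = 5/26 ≈ 0.1923.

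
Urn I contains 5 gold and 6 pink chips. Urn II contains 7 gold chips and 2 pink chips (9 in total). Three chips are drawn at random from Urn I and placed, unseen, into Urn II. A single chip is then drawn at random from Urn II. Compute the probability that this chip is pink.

Condition on how many of the transferred chips are pink (from Urn I: 6 pink of 11; then Urn II has 12 total).
  0 pink: C(6,0)C(5,3)/C(11,3) = 2/33; then P = 2/12
  1 pink: C(6,1)C(5,2)/C(11,3) = 4/11; then P = 3/12
  2 pink: C(6,2)C(5,1)/C(11,3) = 5/11; then P = 4/12
  3 pink: C(6,3)C(5,0)/C(11,3) = 4/33; then P = 5/12
P(pink from Urn II) = 10/33 ≈ 0.3030.

10/33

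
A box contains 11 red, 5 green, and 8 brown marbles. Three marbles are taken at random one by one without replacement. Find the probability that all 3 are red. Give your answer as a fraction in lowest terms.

Unordered draws without replacement: count favorable combinations over C(24,3).
Favorable = C(11,3) · C(5,0) · C(8,0) = 165; total = C(24,3) = 2024.
P = 165/2024 = 15/184 ≈ 0.0815.

15/184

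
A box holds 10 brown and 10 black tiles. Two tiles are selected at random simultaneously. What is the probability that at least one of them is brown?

Use the complement: P(at least one brown) = 1 − P(no brown).
P(none) = C(10,2)/C(20,2) = 45/190.
So P = 1 − 45/190 = 29/38 ≈ 0.7632.

29/38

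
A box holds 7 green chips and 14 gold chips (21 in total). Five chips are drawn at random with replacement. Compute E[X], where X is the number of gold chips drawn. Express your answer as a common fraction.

10/3

By linearity of expectation, E[X] = Σ P(draw i is gold); each independent draw has P(gold) = 14/21.
E[X] = 5 · 14/21 = 10/3 ≈ 3.3333.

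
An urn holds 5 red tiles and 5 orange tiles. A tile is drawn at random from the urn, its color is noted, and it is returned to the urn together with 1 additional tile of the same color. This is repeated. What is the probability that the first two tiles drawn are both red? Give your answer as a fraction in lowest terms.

3/11

After a red draw the urn holds 6 red out of 11.
P = (5/10)·(6/11) = 3/11 ≈ 0.2727.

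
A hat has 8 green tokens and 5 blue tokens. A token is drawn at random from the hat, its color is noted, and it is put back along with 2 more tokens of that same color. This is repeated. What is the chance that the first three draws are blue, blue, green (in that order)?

Track the composition after each reinforcement of +2.
P = (5/13) · (7/15) · (8/17) = 56/663 ≈ 0.0845.

56/663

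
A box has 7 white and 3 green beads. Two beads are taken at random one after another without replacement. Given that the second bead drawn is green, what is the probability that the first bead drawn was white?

7/9

P(first=white and the second bead drawn is green) = (7/10)·(3/9) = 7/30.
P(the second bead drawn is green) = Σ over first color = 7/30 + 1/15 = 3/10.
By Bayes, P(first=white | the second bead drawn is green) = 7/30 / 3/10 = 7/9 ≈ 0.7778.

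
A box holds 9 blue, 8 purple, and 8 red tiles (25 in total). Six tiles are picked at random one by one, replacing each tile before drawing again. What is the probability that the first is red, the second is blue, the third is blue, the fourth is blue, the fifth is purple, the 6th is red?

Multiply the conditional probability of each draw in order, with replacement (the composition resets each draw).
P = (8/25) · (9/25) · (9/25) · (9/25) · (8/25) · (8/25) = 373248/244140625 ≈ 0.0015.

373248/244140625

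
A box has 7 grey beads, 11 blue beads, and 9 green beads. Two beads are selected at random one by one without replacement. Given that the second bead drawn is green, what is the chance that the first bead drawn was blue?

11/26

P(first=blue and the second bead drawn is green) = (11/27)·(9/26) = 11/78.
P(the second bead drawn is green) = Σ over first color = 7/78 + 11/78 + 4/39 = 1/3.
By Bayes, P(first=blue | the second bead drawn is green) = 11/78 / 1/3 = 11/26 ≈ 0.4231.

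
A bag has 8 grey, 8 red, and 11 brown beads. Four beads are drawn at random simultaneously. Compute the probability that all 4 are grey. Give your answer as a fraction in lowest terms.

Unordered draws without replacement: count favorable combinations over C(27,4).
Favorable = C(8,4) · C(8,0) · C(11,0) = 70; total = C(27,4) = 17550.
P = 70/17550 = 7/1755 ≈ 0.0040.

7/1755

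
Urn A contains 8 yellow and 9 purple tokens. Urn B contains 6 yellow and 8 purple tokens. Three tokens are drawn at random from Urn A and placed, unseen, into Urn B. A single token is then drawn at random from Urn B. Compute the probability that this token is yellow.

Condition on how many of the transferred tokens are yellow (from Urn A: 8 yellow of 17; then Urn B has 17 total).
  0 yellow: C(8,0)C(9,3)/C(17,3) = 21/170; then P = 6/17
  1 yellow: C(8,1)C(9,2)/C(17,3) = 36/85; then P = 7/17
  2 yellow: C(8,2)C(9,1)/C(17,3) = 63/170; then P = 8/17
  3 yellow: C(8,3)C(9,0)/C(17,3) = 7/85; then P = 9/17
P(yellow from Urn B) = 126/289 ≈ 0.4360.

126/289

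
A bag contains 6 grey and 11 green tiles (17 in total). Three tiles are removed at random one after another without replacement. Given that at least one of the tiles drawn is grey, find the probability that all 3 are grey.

4/103

P(all 3 grey) = C(6,3)/C(17,3) = 1/34; P(at least one grey) = 1 − C(11,3)/C(17,3) = 103/136.
Since 'all 3 grey' ⊆ 'at least one grey', P(all 3 | at least one) = 1/34 / 103/136 = 4/103 ≈ 0.0388.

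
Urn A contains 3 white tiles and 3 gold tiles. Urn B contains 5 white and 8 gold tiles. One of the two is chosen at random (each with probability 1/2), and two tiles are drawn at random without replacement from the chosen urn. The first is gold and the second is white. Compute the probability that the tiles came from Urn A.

117/217

P(E | Urn A) = 3/10; P(E | Urn B) = 10/39.
P(E) = 1/2·3/10 + 1/2·10/39 = 217/780.
By Bayes' rule, P(Urn A | E) = 3/20 / 217/780 = 117/217 ≈ 0.5392.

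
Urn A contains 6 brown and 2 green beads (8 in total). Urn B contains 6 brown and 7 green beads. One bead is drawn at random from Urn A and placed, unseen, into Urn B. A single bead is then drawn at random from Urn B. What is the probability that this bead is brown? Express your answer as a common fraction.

Condition on how many of the transferred beads are brown (from Urn A: 6 brown of 8; then Urn B has 14 total).
  0 brown: C(6,0)C(2,1)/C(8,1) = 1/4; then P = 6/14
  1 brown: C(6,1)C(2,0)/C(8,1) = 3/4; then P = 7/14
P(brown from Urn B) = 27/56 ≈ 0.4821.

27/56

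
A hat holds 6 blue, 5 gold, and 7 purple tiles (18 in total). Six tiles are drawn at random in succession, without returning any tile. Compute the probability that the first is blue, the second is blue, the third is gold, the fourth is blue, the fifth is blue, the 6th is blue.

Multiply the conditional probability of each draw in order, without replacement, so each draw removes one from its color and from the total.
P = (6/18) · (5/17) · (5/16) · (4/15) · (3/14) · (2/13) = 5/18564 ≈ 0.0003.

5/18564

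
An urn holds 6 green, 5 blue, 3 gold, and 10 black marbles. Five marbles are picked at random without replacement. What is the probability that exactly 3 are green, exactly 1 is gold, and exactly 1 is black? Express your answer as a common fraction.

Unordered draws without replacement: count favorable combinations over C(24,5).
Favorable = C(6,3) · C(5,0) · C(3,1) · C(10,1) = 600; total = C(24,5) = 42504.
P = 600/42504 = 25/1771 ≈ 0.0141.

25/1771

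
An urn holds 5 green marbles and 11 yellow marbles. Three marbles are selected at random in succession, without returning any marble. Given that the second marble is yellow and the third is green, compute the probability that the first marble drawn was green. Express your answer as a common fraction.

2/7

P(first=green and the second marble is yellow and the third is green) = (5/16)·(11/15)·(4/14) = 11/168.
P(E) = Σ over first color = 11/168 + 55/336 = 11/48.
By Bayes, P(first=green | E) = 11/168 / 11/48 = 2/7 ≈ 0.2857.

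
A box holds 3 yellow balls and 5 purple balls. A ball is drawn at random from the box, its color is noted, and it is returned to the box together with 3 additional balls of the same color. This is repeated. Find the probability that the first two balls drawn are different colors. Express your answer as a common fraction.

15/44

Either yellow then purple, or purple then yellow; after the first draw the total is 11.
P = (3/8)·(5/11) + (5/8)·(3/11) = 15/44 ≈ 0.3409.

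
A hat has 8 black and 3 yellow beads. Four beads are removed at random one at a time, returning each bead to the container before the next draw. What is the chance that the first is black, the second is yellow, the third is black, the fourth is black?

1536/14641

Multiply the conditional probability of each draw in order, with replacement (the composition resets each draw).
P = (8/11) · (3/11) · (8/11) · (8/11) = 1536/14641 ≈ 0.1049.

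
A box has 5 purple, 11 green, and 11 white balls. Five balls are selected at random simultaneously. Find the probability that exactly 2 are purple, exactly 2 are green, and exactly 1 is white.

Unordered draws without replacement: count favorable combinations over C(27,5).
Favorable = C(5,2) · C(11,2) · C(11,1) = 6050; total = C(27,5) = 80730.
P = 6050/80730 = 605/8073 ≈ 0.0749.

605/8073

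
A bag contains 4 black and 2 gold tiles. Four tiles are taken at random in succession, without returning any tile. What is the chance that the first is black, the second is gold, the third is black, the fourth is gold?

1/15

Multiply the conditional probability of each draw in order, without replacement, so each draw removes one from its color and from the total.
P = (4/6) · (2/5) · (3/4) · (1/3) = 1/15 ≈ 0.0667.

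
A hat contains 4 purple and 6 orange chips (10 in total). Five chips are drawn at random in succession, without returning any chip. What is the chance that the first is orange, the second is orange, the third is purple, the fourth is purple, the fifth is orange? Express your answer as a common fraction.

Multiply the conditional probability of each draw in order, without replacement, so each draw removes one from its color and from the total.
P = (6/10) · (5/9) · (4/8) · (3/7) · (4/6) = 1/21 ≈ 0.0476.

1/21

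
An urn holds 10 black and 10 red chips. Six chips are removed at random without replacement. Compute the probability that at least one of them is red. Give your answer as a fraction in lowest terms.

Use the complement: P(at least one red) = 1 − P(no red).
P(none) = C(10,6)/C(20,6) = 210/38760.
So P = 1 − 210/38760 = 1285/1292 ≈ 0.9946.

1285/1292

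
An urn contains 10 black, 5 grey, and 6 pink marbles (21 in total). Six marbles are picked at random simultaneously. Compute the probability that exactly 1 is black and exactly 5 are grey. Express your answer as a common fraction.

5/27132

Unordered draws without replacement: count favorable combinations over C(21,6).
Favorable = C(10,1) · C(5,5) · C(6,0) = 10; total = C(21,6) = 54264.
P = 10/54264 = 5/27132 ≈ 0.0002.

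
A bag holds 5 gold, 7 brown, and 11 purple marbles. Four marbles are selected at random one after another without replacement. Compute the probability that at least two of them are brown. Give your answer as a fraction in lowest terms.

Sum the hypergeometric tail for j = 2,…,4 brown marbles.
Favorable = C(7,2)·C(16,2) + C(7,3)·C(16,1) + C(7,4)·C(16,0) = 3115; total = C(23,4) = 8855.
P = 3115/8855 = 89/253 ≈ 0.3518.

89/253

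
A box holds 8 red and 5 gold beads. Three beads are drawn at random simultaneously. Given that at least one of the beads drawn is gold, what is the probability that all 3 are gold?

P(all 3 gold) = C(5,3)/C(13,3) = 5/143; P(at least one gold) = 1 − C(8,3)/C(13,3) = 115/143.
Since 'all 3 gold' ⊆ 'at least one gold', P(all 3 | at least one) = 5/143 / 115/143 = 1/23 ≈ 0.0435.

1/23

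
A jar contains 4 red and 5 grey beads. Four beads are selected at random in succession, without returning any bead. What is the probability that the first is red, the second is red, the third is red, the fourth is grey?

5/126

Multiply the conditional probability of each draw in order, without replacement, so each draw removes one from its color and from the total.
P = (4/9) · (3/8) · (2/7) · (5/6) = 5/126 ≈ 0.0397.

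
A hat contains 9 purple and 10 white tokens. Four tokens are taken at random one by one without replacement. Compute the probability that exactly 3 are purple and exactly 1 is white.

70/323

Unordered draws without replacement: count favorable combinations over C(19,4).
Favorable = C(9,3) · C(10,1) = 840; total = C(19,4) = 3876.
P = 840/3876 = 70/323 ≈ 0.2167.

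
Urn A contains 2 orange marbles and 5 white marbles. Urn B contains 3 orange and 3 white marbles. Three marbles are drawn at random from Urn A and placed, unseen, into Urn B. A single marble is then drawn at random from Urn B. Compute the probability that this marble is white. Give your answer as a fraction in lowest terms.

4/7

Condition on how many of the transferred marbles are white (from Urn A: 5 white of 7; then Urn B has 9 total).
  1 white: C(5,1)C(2,2)/C(7,3) = 1/7; then P = 4/9
  2 white: C(5,2)C(2,1)/C(7,3) = 4/7; then P = 5/9
  3 white: C(5,3)C(2,0)/C(7,3) = 2/7; then P = 6/9
P(white from Urn B) = 4/7 ≈ 0.5714.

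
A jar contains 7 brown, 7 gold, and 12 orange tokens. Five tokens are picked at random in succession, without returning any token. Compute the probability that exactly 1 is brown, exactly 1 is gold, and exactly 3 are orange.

Unordered draws without replacement: count favorable combinations over C(26,5).
Favorable = C(7,1) · C(7,1) · C(12,3) = 10780; total = C(26,5) = 65780.
P = 10780/65780 = 49/299 ≈ 0.1639.

49/299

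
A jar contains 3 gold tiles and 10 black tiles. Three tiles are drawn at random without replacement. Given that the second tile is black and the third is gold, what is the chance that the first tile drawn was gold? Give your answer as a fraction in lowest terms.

P(first=gold and the second tile is black and the third is gold) = (3/13)·(10/12)·(2/11) = 5/143.
P(E) = Σ over first color = 5/143 + 45/286 = 5/26.
By Bayes, P(first=gold | E) = 5/143 / 5/26 = 2/11 ≈ 0.1818.

2/11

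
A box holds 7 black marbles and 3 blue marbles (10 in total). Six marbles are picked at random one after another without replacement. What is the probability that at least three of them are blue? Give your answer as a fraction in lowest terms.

Sum the hypergeometric tail for j = 3,…,3 blue marbles.
Favorable = C(3,3)·C(7,3) = 35; total = C(10,6) = 210.
P = 35/210 = 1/6 ≈ 0.1667.

1/6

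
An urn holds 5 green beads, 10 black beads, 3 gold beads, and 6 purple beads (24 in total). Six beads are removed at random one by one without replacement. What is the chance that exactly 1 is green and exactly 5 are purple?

Unordered draws without replacement: count favorable combinations over C(24,6).
Favorable = C(5,1) · C(10,0) · C(3,0) · C(6,5) = 30; total = C(24,6) = 134596.
P = 30/134596 = 15/67298 ≈ 0.0002.

15/67298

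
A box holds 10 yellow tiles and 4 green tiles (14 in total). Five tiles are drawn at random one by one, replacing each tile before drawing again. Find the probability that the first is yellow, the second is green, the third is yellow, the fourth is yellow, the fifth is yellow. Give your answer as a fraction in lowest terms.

1250/16807

Multiply the conditional probability of each draw in order, with replacement (the composition resets each draw).
P = (10/14) · (4/14) · (10/14) · (10/14) · (10/14) = 1250/16807 ≈ 0.0744.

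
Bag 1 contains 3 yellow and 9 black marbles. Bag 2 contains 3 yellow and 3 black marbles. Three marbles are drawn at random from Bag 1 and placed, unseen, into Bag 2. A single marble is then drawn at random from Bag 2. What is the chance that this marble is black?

7/12

Condition on how many of the transferred marbles are black (from Bag 1: 9 black of 12; then Bag 2 has 9 total).
  0 black: C(9,0)C(3,3)/C(12,3) = 1/220; then P = 3/9
  1 black: C(9,1)C(3,2)/C(12,3) = 27/220; then P = 4/9
  2 black: C(9,2)C(3,1)/C(12,3) = 27/55; then P = 5/9
  3 black: C(9,3)C(3,0)/C(12,3) = 21/55; then P = 6/9
P(black from Bag 2) = 7/12 ≈ 0.5833.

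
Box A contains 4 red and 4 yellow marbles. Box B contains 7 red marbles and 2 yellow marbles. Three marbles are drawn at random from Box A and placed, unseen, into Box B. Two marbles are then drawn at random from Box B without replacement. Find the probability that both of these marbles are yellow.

65/924

Condition on how many of the transferred marbles are yellow (from Box A: 4 yellow of 8; then Box B has 12 total).
  0 yellow: C(4,0)C(4,3)/C(8,3) = 1/14; then P = C(2,2)/C(12,2) = 1/66
  1 yellow: C(4,1)C(4,2)/C(8,3) = 3/7; then P = C(3,2)/C(12,2) = 1/22
  2 yellow: C(4,2)C(4,1)/C(8,3) = 3/7; then P = C(4,2)/C(12,2) = 1/11
  3 yellow: C(4,3)C(4,0)/C(8,3) = 1/14; then P = C(5,2)/C(12,2) = 5/33
P(both yellow) = 65/924 ≈ 0.0703.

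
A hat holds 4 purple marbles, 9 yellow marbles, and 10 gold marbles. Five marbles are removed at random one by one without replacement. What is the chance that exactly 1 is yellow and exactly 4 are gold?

270/4807

Unordered draws without replacement: count favorable combinations over C(23,5).
Favorable = C(4,0) · C(9,1) · C(10,4) = 1890; total = C(23,5) = 33649.
P = 1890/33649 = 270/4807 ≈ 0.0562.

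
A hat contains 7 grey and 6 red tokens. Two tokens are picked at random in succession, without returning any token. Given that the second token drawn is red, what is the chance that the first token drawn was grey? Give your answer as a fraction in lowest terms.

P(first=grey and the second token drawn is red) = (7/13)·(6/12) = 7/26.
P(the second token drawn is red) = Σ over first color = 7/26 + 5/26 = 6/13.
By Bayes, P(first=grey | the second token drawn is red) = 7/26 / 6/13 = 7/12 ≈ 0.5833.

7/12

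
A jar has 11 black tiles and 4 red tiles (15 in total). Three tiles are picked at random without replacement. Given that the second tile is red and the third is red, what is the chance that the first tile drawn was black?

P(first=black and the second tile is red and the third is red) = (11/15)·(4/14)·(3/13) = 22/455.
P(E) = Σ over first color = 22/455 + 4/455 = 2/35.
By Bayes, P(first=black | E) = 22/455 / 2/35 = 11/13 ≈ 0.8462.

11/13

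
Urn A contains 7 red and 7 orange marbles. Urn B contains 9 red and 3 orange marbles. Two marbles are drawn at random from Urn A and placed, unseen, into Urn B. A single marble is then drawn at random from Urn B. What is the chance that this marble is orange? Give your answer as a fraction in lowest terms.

2/7

Condition on how many of the transferred marbles are orange (from Urn A: 7 orange of 14; then Urn B has 14 total).
  0 orange: C(7,0)C(7,2)/C(14,2) = 3/13; then P = 3/14
  1 orange: C(7,1)C(7,1)/C(14,2) = 7/13; then P = 4/14
  2 orange: C(7,2)C(7,0)/C(14,2) = 3/13; then P = 5/14
P(orange from Urn B) = 2/7 ≈ 0.2857.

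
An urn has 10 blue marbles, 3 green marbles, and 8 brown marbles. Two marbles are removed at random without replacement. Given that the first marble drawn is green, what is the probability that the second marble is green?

After removing 1 green, the urn has 2 green out of 20 remaining.
P(second is green | given) = 2/20 = 1/10 ≈ 0.1000.

1/10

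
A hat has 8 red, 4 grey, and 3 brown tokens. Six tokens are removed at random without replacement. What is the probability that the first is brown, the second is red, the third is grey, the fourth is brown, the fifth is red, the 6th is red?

Multiply the conditional probability of each draw in order, without replacement, so each draw removes one from its color and from the total.
P = (3/15) · (8/14) · (4/13) · (2/12) · (7/11) · (6/10) = 8/3575 ≈ 0.0022.

8/3575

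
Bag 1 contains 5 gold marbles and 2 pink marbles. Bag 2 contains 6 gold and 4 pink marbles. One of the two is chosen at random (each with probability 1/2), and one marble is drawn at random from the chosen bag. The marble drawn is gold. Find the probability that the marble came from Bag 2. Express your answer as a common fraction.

21/46

P(gold | Bag 1) = 5/7; P(gold | Bag 2) = 3/5.
P(gold) = 1/2·5/7 + 1/2·3/5 = 23/35.
By Bayes' rule, P(Bag 2 | gold) = 3/10 / 23/35 = 21/46 ≈ 0.4565.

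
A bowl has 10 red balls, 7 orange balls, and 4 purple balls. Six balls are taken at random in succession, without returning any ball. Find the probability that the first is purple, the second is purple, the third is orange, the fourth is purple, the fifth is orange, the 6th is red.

1/3876

Multiply the conditional probability of each draw in order, without replacement, so each draw removes one from its color and from the total.
P = (4/21) · (3/20) · (7/19) · (2/18) · (6/17) · (10/16) = 1/3876 ≈ 0.0003.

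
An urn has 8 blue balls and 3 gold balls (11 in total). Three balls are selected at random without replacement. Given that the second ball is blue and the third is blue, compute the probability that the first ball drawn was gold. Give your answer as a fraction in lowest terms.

P(first=gold and the second ball is blue and the third is blue) = (3/11)·(8/10)·(7/9) = 28/165.
P(E) = Σ over first color = 56/165 + 28/165 = 28/55.
By Bayes, P(first=gold | E) = 28/165 / 28/55 = 1/3 ≈ 0.3333.

1/3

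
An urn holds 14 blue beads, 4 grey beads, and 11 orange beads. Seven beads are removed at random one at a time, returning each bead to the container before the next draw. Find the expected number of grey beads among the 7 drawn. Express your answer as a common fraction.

By linearity of expectation, E[X] = Σ P(draw i is grey); each independent draw has P(grey) = 4/29.
E[X] = 7 · 4/29 = 28/29 ≈ 0.9655.

28/29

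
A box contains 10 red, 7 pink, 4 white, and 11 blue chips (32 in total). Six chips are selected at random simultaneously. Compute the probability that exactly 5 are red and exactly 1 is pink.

7/3596

Unordered draws without replacement: count favorable combinations over C(32,6).
Favorable = C(10,5) · C(7,1) · C(4,0) · C(11,0) = 1764; total = C(32,6) = 906192.
P = 1764/906192 = 7/3596 ≈ 0.0019.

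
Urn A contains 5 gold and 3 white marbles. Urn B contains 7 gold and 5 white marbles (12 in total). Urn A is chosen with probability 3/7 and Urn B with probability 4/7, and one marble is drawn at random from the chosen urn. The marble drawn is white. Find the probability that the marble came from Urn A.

P(white | Urn A) = 3/8; P(white | Urn B) = 5/12.
P(white) = 3/7·3/8 + 4/7·5/12 = 67/168.
By Bayes' rule, P(Urn A | white) = 9/56 / 67/168 = 27/67 ≈ 0.4030.

27/67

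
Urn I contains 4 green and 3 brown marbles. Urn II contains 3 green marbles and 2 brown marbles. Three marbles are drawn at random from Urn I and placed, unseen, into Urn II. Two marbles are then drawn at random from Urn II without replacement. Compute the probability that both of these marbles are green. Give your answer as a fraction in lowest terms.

9/28

Condition on how many of the transferred marbles are green (from Urn I: 4 green of 7; then Urn II has 8 total).
  0 green: C(4,0)C(3,3)/C(7,3) = 1/35; then P = C(3,2)/C(8,2) = 3/28
  1 green: C(4,1)C(3,2)/C(7,3) = 12/35; then P = C(4,2)/C(8,2) = 3/14
  2 green: C(4,2)C(3,1)/C(7,3) = 18/35; then P = C(5,2)/C(8,2) = 5/14
  3 green: C(4,3)C(3,0)/C(7,3) = 4/35; then P = C(6,2)/C(8,2) = 15/28
P(both green) = 9/28 ≈ 0.3214.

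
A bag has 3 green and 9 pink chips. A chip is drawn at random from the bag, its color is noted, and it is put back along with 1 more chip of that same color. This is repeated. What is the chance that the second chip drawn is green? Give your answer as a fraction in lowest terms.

1/4

Condition on the first draw. If first is green (prob 3/12), second-green has prob (4)/(13); if not (prob 9/12), it has prob 3/(13).
P = (3/12)·(4/13) + (9/12)·(3/13) = 1/4 ≈ 0.2500.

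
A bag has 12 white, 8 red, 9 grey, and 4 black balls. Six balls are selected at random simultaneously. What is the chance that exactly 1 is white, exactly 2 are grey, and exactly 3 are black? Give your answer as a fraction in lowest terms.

Unordered draws without replacement: count favorable combinations over C(33,6).
Favorable = C(12,1) · C(8,0) · C(9,2) · C(4,3) = 1728; total = C(33,6) = 1107568.
P = 1728/1107568 = 108/69223 ≈ 0.0016.

108/69223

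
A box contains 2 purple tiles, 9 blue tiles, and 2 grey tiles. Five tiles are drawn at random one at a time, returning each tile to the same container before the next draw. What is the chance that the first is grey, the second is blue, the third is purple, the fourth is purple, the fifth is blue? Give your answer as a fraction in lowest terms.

648/371293

Multiply the conditional probability of each draw in order, with replacement (the composition resets each draw).
P = (2/13) · (9/13) · (2/13) · (2/13) · (9/13) = 648/371293 ≈ 0.0017.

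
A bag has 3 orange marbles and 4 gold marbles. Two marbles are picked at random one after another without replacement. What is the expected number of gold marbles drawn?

8/7

By linearity of expectation, E[X] = Σ P(draw i is gold); by symmetry each draw (even without replacement) has P(gold) = 4/7.
E[X] = 2 · 4/7 = 8/7 ≈ 1.1429.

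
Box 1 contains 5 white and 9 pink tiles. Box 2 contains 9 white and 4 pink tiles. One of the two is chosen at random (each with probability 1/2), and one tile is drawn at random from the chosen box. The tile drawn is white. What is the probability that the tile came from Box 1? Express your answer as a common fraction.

65/191

P(white | Box 1) = 5/14; P(white | Box 2) = 9/13.
P(white) = 1/2·5/14 + 1/2·9/13 = 191/364.
By Bayes' rule, P(Box 1 | white) = 5/28 / 191/364 = 65/191 ≈ 0.3403.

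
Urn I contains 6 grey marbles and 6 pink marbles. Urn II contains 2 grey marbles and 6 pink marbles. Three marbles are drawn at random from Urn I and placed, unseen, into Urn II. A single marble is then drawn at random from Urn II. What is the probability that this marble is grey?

7/22

Condition on how many of the transferred marbles are grey (from Urn I: 6 grey of 12; then Urn II has 11 total).
  0 grey: C(6,0)C(6,3)/C(12,3) = 1/11; then P = 2/11
  1 grey: C(6,1)C(6,2)/C(12,3) = 9/22; then P = 3/11
  2 grey: C(6,2)C(6,1)/C(12,3) = 9/22; then P = 4/11
  3 grey: C(6,3)C(6,0)/C(12,3) = 1/11; then P = 5/11
P(grey from Urn II) = 7/22 ≈ 0.3182.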